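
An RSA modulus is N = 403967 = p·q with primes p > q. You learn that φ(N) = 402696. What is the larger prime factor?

φ(n) = (p−1)(q−1) = n − (p+q) + 1, so p + q = 403967 − 402696 + 1 = 1272.
p and q are the roots of t² − 1272t + 403967 = 0.
Discriminant: 1272² − 4·403967 = 1617984 − 1615868 = 2116; √2116 = 46.
q = (1272 − 46)/2 = 613, p = (1272 + 46)/2 = 659.
Check: 613 · 659 = 403967.

659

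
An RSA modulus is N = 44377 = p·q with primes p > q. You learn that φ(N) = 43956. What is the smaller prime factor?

199

φ(n) = (p−1)(q−1) = n − (p+q) + 1, so p + q = 44377 − 43956 + 1 = 422.
p and q are the roots of t² − 422t + 44377 = 0.
Discriminant: 422² − 4·44377 = 178084 − 177508 = 576; √576 = 24.
q = (422 − 24)/2 = 199, p = (422 + 24)/2 = 223.
Check: 199 · 223 = 44377.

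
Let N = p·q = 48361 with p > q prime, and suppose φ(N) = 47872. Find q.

φ(n) = (p−1)(q−1) = n − (p+q) + 1, so p + q = 48361 − 47872 + 1 = 490.
p and q are the roots of t² − 490t + 48361 = 0.
Discriminant: 490² − 4·48361 = 240100 − 193444 = 46656; √46656 = 216.
q = (490 − 216)/2 = 137, p = (490 + 216)/2 = 353.
Check: 137 · 353 = 48361.

137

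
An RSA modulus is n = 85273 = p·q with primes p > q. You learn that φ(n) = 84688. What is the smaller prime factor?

269

φ(n) = (p−1)(q−1) = n − (p+q) + 1, so p + q = 85273 − 84688 + 1 = 586.
p and q are the roots of t² − 586t + 85273 = 0.
Discriminant: 586² − 4·85273 = 343396 − 341092 = 2304; √2304 = 48.
q = (586 − 48)/2 = 269, p = (586 + 48)/2 = 317.
Check: 269 · 317 = 85273.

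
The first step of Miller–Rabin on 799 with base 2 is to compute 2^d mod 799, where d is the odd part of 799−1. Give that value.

799 − 1 = 798 = 2^1 · 399, so d = 399.
2^1 ≡ 2 (mod 799)
2^2 ≡ 2^2 = 4 ≡ 4 (mod 799)
2^4 ≡ 4^2 = 16 ≡ 16 (mod 799)
2^8 ≡ 16^2 = 256 ≡ 256 (mod 799)
2^16 ≡ 256^2 = 65536 ≡ 18 (mod 799)
2^32 ≡ 18^2 = 324 ≡ 324 (mod 799)
2^64 ≡ 324^2 = 104976 ≡ 307 (mod 799)
2^128 ≡ 307^2 = 94249 ≡ 766 (mod 799)
2^256 ≡ 766^2 = 586756 ≡ 290 (mod 799)
399 = 256 + 128 + 8 + 4 + 2 + 1 in binary powers of 2.
So 2^399 ≡ 290 · 766 · 256 · 16 · 4 · 2 ≡ 162 (mod 799).
Squaring chain: 162; never reaches −1, so base 2 is a Miller–Rabin witness that 799 is composite.

162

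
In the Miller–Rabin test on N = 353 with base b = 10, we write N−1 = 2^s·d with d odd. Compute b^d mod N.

353 − 1 = 352 = 2^5 · 11, so d = 11.
10^1 ≡ 10 (mod 353)
10^2 ≡ 10^2 = 100 ≡ 100 (mod 353)
10^4 ≡ 100^2 = 10000 ≡ 116 (mod 353)
10^8 ≡ 116^2 = 13456 ≡ 42 (mod 353)
11 = 8 + 2 + 1 in binary powers of 2.
So 10^11 ≡ 42 · 100 · 10 ≡ 346 (mod 353).
Squaring chain: 346 → 49 → 283 → 311 → 352; reaches −1, so base 10 does not prove 353 composite.

346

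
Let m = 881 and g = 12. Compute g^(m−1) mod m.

12^1 ≡ 12 (mod 881)
12^2 ≡ 12^2 = 144 ≡ 144 (mod 881)
12^4 ≡ 144^2 = 20736 ≡ 473 (mod 881)
12^8 ≡ 473^2 = 223729 ≡ 836 (mod 881)
12^16 ≡ 836^2 = 698896 ≡ 263 (mod 881)
12^32 ≡ 263^2 = 69169 ≡ 451 (mod 881)
12^64 ≡ 451^2 = 203401 ≡ 771 (mod 881)
12^128 ≡ 771^2 = 594441 ≡ 647 (mod 881)
12^256 ≡ 647^2 = 418609 ≡ 134 (mod 881)
12^512 ≡ 134^2 = 17956 ≡ 336 (mod 881)
880 = 512 + 256 + 64 + 32 + 16 in binary powers of 2.
So 12^880 ≡ 336 · 134 · 771 · 451 · 263 ≡ 1 (mod 881).
Since the result is 1, base 12 gives no evidence that 881 is composite.

1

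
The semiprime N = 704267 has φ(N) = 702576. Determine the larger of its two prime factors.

φ(n) = (p−1)(q−1) = n − (p+q) + 1, so p + q = 704267 − 702576 + 1 = 1692.
p and q are the roots of t² − 1692t + 704267 = 0.
Discriminant: 1692² − 4·704267 = 2862864 − 2817068 = 45796; √45796 = 214.
q = (1692 − 214)/2 = 739, p = (1692 + 214)/2 = 953.
Check: 739 · 953 = 704267.

953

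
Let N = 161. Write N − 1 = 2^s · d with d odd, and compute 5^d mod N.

161 − 1 = 160 = 2^5 · 5, so d = 5.
5^1 ≡ 5 (mod 161)
5^2 ≡ 5^2 = 25 ≡ 25 (mod 161)
5^4 ≡ 25^2 = 625 ≡ 142 (mod 161)
5 = 4 + 1 in binary powers of 2.
So 5^5 ≡ 142 · 5 ≡ 66 (mod 161).
Squaring chain: 66 → 9 → 81 → 121 → 151; never reaches −1, so base 5 is a Miller–Rabin witness that 161 is composite.

66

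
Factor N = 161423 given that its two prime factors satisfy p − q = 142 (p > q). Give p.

Since p = q + 142, we have 161423 = q(q + 142), so q² + 142q − 161423 = 0.
Discriminant: 142² + 4·161423 = 20164 + 645692 = 665856; √665856 = 816.
q = (−142 + 816)/2 = 337, and p = q + 142 = 479.
Check: 337 · 479 = 161423.

479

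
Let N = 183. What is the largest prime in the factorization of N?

61

183 = 3 · 61
61 is prime.
So 183 = 3 · 61; the largest prime factor is 61.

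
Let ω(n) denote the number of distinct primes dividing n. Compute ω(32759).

3

32759 = 17 · 1927
1927 = 41 · 47
32759 = 17 · 41 · 47, which has 3 distinct prime factors.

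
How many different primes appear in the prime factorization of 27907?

3

27907 = 11 · 2537
2537 = 43 · 59
27907 = 11 · 43 · 59, which has 3 distinct prime factors.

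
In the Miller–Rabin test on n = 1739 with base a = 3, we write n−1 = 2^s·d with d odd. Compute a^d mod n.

1739 − 1 = 1738 = 2^1 · 869, so d = 869.
3^1 ≡ 3 (mod 1739)
3^2 ≡ 3^2 = 9 ≡ 9 (mod 1739)
3^4 ≡ 9^2 = 81 ≡ 81 (mod 1739)
3^8 ≡ 81^2 = 6561 ≡ 1344 (mod 1739)
3^16 ≡ 1344^2 = 1806336 ≡ 1254 (mod 1739)
3^32 ≡ 1254^2 = 1572516 ≡ 460 (mod 1739)
3^64 ≡ 460^2 = 211600 ≡ 1181 (mod 1739)
3^128 ≡ 1181^2 = 1394761 ≡ 83 (mod 1739)
3^256 ≡ 83^2 = 6889 ≡ 1672 (mod 1739)
3^512 ≡ 1672^2 = 2795584 ≡ 1011 (mod 1739)
869 = 512 + 256 + 64 + 32 + 4 + 1 in binary powers of 2.
So 3^869 ≡ 1011 · 1672 · 1181 · 460 · 81 · 3 ≡ 946 (mod 1739).
Squaring chain: 946; never reaches −1, so base 3 is a Miller–Rabin witness that 1739 is composite.

946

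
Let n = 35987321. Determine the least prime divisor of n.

73

35987321 is odd.
Digit sum 38, not divisible by 3.
Ends in 1: not divisible by 5.
7: 35987321 = 7·5141045 + 6
11: 35987321 = 11·3271574 + 7
13: 35987321 = 13·2768255 + 6
17: 35987321 = 17·2116901 + 4
19: 35987321 = 19·1894069 + 10
23: 35987321 = 23·1564666 + 3
29: 35987321 = 29·1240942 + 3
31: 35987321 = 31·1160881 + 10
37: 35987321 = 37·972630 + 11
41: 35987321 = 41·877739 + 22
43: 35987321 = 43·836914 + 19
47: 35987321 = 47·765687 + 32
53: 35987321 = 53·679006 + 3
59: 35987321 = 59·609954 + 35
61: 35987321 = 61·589956 + 5
67: 35987321 = 67·537124 + 13
71: 35987321 = 71·506863 + 48
73: 35987321 = 73·492977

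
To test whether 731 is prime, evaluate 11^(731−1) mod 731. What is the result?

11^1 ≡ 11 (mod 731)
11^2 ≡ 11^2 = 121 ≡ 121 (mod 731)
11^4 ≡ 121^2 = 14641 ≡ 21 (mod 731)
11^8 ≡ 21^2 = 441 ≡ 441 (mod 731)
11^16 ≡ 441^2 = 194481 ≡ 35 (mod 731)
11^32 ≡ 35^2 = 1225 ≡ 494 (mod 731)
11^64 ≡ 494^2 = 244036 ≡ 613 (mod 731)
11^128 ≡ 613^2 = 375769 ≡ 35 (mod 731)
11^256 ≡ 35^2 = 1225 ≡ 494 (mod 731)
11^512 ≡ 494^2 = 244036 ≡ 613 (mod 731)
730 = 512 + 128 + 64 + 16 + 8 + 2 in binary powers of 2.
So 11^730 ≡ 613 · 35 · 613 · 35 · 441 · 121 ≡ 508 (mod 731).
Since 508 ≠ 1, base 11 is a Fermat witness: 731 is composite.

508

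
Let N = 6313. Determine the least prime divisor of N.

59

6313 is odd.
Digit sum 13, not divisible by 3.
Ends in 3: not divisible by 5.
7: 6313 = 7·901 + 6
11: 6313 = 11·573 + 10
13: 6313 = 13·485 + 8
17: 6313 = 17·371 + 6
19: 6313 = 19·332 + 5
23: 6313 = 23·274 + 11
29: 6313 = 29·217 + 20
31: 6313 = 31·203 + 20
37: 6313 = 37·170 + 23
41: 6313 = 41·153 + 40
43: 6313 = 43·146 + 35
47: 6313 = 47·134 + 15
53: 6313 = 53·119 + 6
59: 6313 = 59·107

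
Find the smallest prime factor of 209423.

209423 is odd.
Digit sum 20, not divisible by 3.
Ends in 3: not divisible by 5.
7: 209423 = 7·29917 + 4
11: 209423 = 11·19038 + 5
13: 209423 = 13·16109 + 6
17: 209423 = 17·12319

17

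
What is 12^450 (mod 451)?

419

12^1 ≡ 12 (mod 451)
12^2 ≡ 12^2 = 144 ≡ 144 (mod 451)
12^4 ≡ 144^2 = 20736 ≡ 441 (mod 451)
12^8 ≡ 441^2 = 194481 ≡ 100 (mod 451)
12^16 ≡ 100^2 = 10000 ≡ 78 (mod 451)
12^32 ≡ 78^2 = 6084 ≡ 221 (mod 451)
12^64 ≡ 221^2 = 48841 ≡ 133 (mod 451)
12^128 ≡ 133^2 = 17689 ≡ 100 (mod 451)
12^256 ≡ 100^2 = 10000 ≡ 78 (mod 451)
450 = 256 + 128 + 64 + 2 in binary powers of 2.
So 12^450 ≡ 78 · 100 · 133 · 144 ≡ 419 (mod 451).
Since 419 ≠ 1, base 12 is a Fermat witness: 451 is composite.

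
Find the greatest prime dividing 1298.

1298 = 2 · 649
649 = 11 · 59
59 is prime.
So 1298 = 2 · 11 · 59; the largest prime factor is 59.

59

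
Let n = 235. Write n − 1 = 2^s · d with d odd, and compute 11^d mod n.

235 − 1 = 234 = 2^1 · 117, so d = 117.
11^1 ≡ 11 (mod 235)
11^2 ≡ 11^2 = 121 ≡ 121 (mod 235)
11^4 ≡ 121^2 = 14641 ≡ 71 (mod 235)
11^8 ≡ 71^2 = 5041 ≡ 106 (mod 235)
11^16 ≡ 106^2 = 11236 ≡ 191 (mod 235)
11^32 ≡ 191^2 = 36481 ≡ 56 (mod 235)
11^64 ≡ 56^2 = 3136 ≡ 81 (mod 235)
117 = 64 + 32 + 16 + 4 + 1 in binary powers of 2.
So 11^117 ≡ 81 · 56 · 191 · 71 · 11 ≡ 161 (mod 235).
Squaring chain: 161; never reaches −1, so base 11 is a Miller–Rabin witness that 235 is composite.

161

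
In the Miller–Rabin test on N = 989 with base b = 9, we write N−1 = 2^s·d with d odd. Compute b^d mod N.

744

989 − 1 = 988 = 2^2 · 247, so d = 247.
9^1 ≡ 9 (mod 989)
9^2 ≡ 9^2 = 81 ≡ 81 (mod 989)
9^4 ≡ 81^2 = 6561 ≡ 627 (mod 989)
9^8 ≡ 627^2 = 393129 ≡ 496 (mod 989)
9^16 ≡ 496^2 = 246016 ≡ 744 (mod 989)
9^32 ≡ 744^2 = 553536 ≡ 685 (mod 989)
9^64 ≡ 685^2 = 469225 ≡ 439 (mod 989)
9^128 ≡ 439^2 = 192721 ≡ 855 (mod 989)
247 = 128 + 64 + 32 + 16 + 4 + 2 + 1 in binary powers of 2.
So 9^247 ≡ 855 · 439 · 685 · 744 · 627 · 81 · 9 ≡ 744 (mod 989).
Squaring chain: 744 → 685; never reaches −1, so base 9 is a Miller–Rabin witness that 989 is composite.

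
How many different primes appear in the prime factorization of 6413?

2

6413 = 11^2 · 53
6413 = 11^2 · 53, which has 2 distinct prime factors.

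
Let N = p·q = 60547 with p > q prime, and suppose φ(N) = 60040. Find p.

317

φ(n) = (p−1)(q−1) = n − (p+q) + 1, so p + q = 60547 − 60040 + 1 = 508.
p and q are the roots of t² − 508t + 60547 = 0.
Discriminant: 508² − 4·60547 = 258064 − 242188 = 15876; √15876 = 126.
q = (508 − 126)/2 = 191, p = (508 + 126)/2 = 317.
Check: 191 · 317 = 60547.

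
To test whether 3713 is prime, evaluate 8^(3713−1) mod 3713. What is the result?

3494

8^1 ≡ 8 (mod 3713)
8^2 ≡ 8^2 = 64 ≡ 64 (mod 3713)
8^4 ≡ 64^2 = 4096 ≡ 383 (mod 3713)
8^8 ≡ 383^2 = 146689 ≡ 1882 (mod 3713)
8^16 ≡ 1882^2 = 3541924 ≡ 3435 (mod 3713)
8^32 ≡ 3435^2 = 11799225 ≡ 3024 (mod 3713)
8^64 ≡ 3024^2 = 9144576 ≡ 3170 (mod 3713)
8^128 ≡ 3170^2 = 10048900 ≡ 1522 (mod 3713)
8^256 ≡ 1522^2 = 2316484 ≡ 3285 (mod 3713)
8^512 ≡ 3285^2 = 10791225 ≡ 1247 (mod 3713)
8^1024 ≡ 1247^2 = 1555009 ≡ 2975 (mod 3713)
8^2048 ≡ 2975^2 = 8850625 ≡ 2546 (mod 3713)
3712 = 2048 + 1024 + 512 + 128 in binary powers of 2.
So 8^3712 ≡ 2546 · 2975 · 1247 · 1522 ≡ 3494 (mod 3713).
Since 3494 ≠ 1, base 8 is a Fermat witness: 3713 is composite.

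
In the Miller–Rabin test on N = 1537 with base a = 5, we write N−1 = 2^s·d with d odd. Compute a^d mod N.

1537 − 1 = 1536 = 2^9 · 3, so d = 3.
5^1 ≡ 5 (mod 1537)
5^2 ≡ 5^2 = 25 ≡ 25 (mod 1537)
3 = 2 + 1 in binary powers of 2.
So 5^3 ≡ 25 · 5 ≡ 125 (mod 1537).
Squaring chain: 125 → 255 → 471 → 513 → 342 → 152 → 49 → 864 → 1051; never reaches −1, so base 5 is a Miller–Rabin witness that 1537 is composite.

125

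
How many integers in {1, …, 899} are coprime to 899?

840

Factor: 899 = 29 · 31.
φ(899) = (29−1) · (31−1) = 28 · 30 = 840.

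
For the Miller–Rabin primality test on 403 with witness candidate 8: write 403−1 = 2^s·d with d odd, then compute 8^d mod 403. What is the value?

403 − 1 = 402 = 2^1 · 201, so d = 201.
8^1 ≡ 8 (mod 403)
8^2 ≡ 8^2 = 64 ≡ 64 (mod 403)
8^4 ≡ 64^2 = 4096 ≡ 66 (mod 403)
8^8 ≡ 66^2 = 4356 ≡ 326 (mod 403)
8^16 ≡ 326^2 = 106276 ≡ 287 (mod 403)
8^32 ≡ 287^2 = 82369 ≡ 157 (mod 403)
8^64 ≡ 157^2 = 24649 ≡ 66 (mod 403)
8^128 ≡ 66^2 = 4356 ≡ 326 (mod 403)
201 = 128 + 64 + 8 + 1 in binary powers of 2.
So 8^201 ≡ 326 · 66 · 326 · 8 ≡ 8 (mod 403).
Squaring chain: 8; never reaches −1, so base 8 is a Miller–Rabin witness that 403 is composite.

8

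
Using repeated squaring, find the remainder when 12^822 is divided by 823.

1

12^1 ≡ 12 (mod 823)
12^2 ≡ 12^2 = 144 ≡ 144 (mod 823)
12^4 ≡ 144^2 = 20736 ≡ 161 (mod 823)
12^8 ≡ 161^2 = 25921 ≡ 408 (mod 823)
12^16 ≡ 408^2 = 166464 ≡ 218 (mod 823)
12^32 ≡ 218^2 = 47524 ≡ 613 (mod 823)
12^64 ≡ 613^2 = 375769 ≡ 481 (mod 823)
12^128 ≡ 481^2 = 231361 ≡ 98 (mod 823)
12^256 ≡ 98^2 = 9604 ≡ 551 (mod 823)
12^512 ≡ 551^2 = 303601 ≡ 737 (mod 823)
822 = 512 + 256 + 32 + 16 + 4 + 2 in binary powers of 2.
So 12^822 ≡ 737 · 551 · 613 · 218 · 161 · 144 ≡ 1 (mod 823).
Since the result is 1, base 12 gives no evidence that 823 is composite.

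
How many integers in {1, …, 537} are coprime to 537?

Factor: 537 = 3 · 179.
φ(537) = (3−1) · (179−1) = 2 · 178 = 356.

356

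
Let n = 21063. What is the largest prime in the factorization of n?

21063 = 3 · 7021
7021 = 7 · 1003
1003 = 17 · 59
59 is prime.
So 21063 = 3 · 7 · 17 · 59; the largest prime factor is 59.

59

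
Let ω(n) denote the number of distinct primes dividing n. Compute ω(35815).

4

35815 = 5 · 7163
7163 = 13 · 551
551 = 19 · 29
35815 = 5 · 13 · 19 · 29, which has 4 distinct prime factors.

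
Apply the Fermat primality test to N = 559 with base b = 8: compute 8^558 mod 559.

8^1 ≡ 8 (mod 559)
8^2 ≡ 8^2 = 64 ≡ 64 (mod 559)
8^4 ≡ 64^2 = 4096 ≡ 183 (mod 559)
8^8 ≡ 183^2 = 33489 ≡ 508 (mod 559)
8^16 ≡ 508^2 = 258064 ≡ 365 (mod 559)
8^32 ≡ 365^2 = 133225 ≡ 183 (mod 559)
8^64 ≡ 183^2 = 33489 ≡ 508 (mod 559)
8^128 ≡ 508^2 = 258064 ≡ 365 (mod 559)
8^256 ≡ 365^2 = 133225 ≡ 183 (mod 559)
8^512 ≡ 183^2 = 33489 ≡ 508 (mod 559)
558 = 512 + 32 + 8 + 4 + 2 in binary powers of 2.
So 8^558 ≡ 508 · 183 · 508 · 183 · 64 ≡ 428 (mod 559).
Since 428 ≠ 1, base 8 is a Fermat witness: 559 is composite.

428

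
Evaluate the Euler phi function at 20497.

20196

Factor: 20497 = 103 · 199.
φ(20497) = (103−1) · (199−1) = 102 · 198 = 20196.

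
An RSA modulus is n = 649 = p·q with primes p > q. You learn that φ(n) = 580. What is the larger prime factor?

φ(n) = (p−1)(q−1) = n − (p+q) + 1, so p + q = 649 − 580 + 1 = 70.
p and q are the roots of t² − 70t + 649 = 0.
Discriminant: 70² − 4·649 = 4900 − 2596 = 2304; √2304 = 48.
q = (70 − 48)/2 = 11, p = (70 + 48)/2 = 59.
Check: 11 · 59 = 649.

59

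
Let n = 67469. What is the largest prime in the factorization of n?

67

67469 = 19 · 3551
3551 = 53 · 67
67 is prime.
So 67469 = 19 · 53 · 67; the largest prime factor is 67.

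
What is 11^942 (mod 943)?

11^1 ≡ 11 (mod 943)
11^2 ≡ 11^2 = 121 ≡ 121 (mod 943)
11^4 ≡ 121^2 = 14641 ≡ 496 (mod 943)
11^8 ≡ 496^2 = 246016 ≡ 836 (mod 943)
11^16 ≡ 836^2 = 698896 ≡ 133 (mod 943)
11^32 ≡ 133^2 = 17689 ≡ 715 (mod 943)
11^64 ≡ 715^2 = 511225 ≡ 119 (mod 943)
11^128 ≡ 119^2 = 14161 ≡ 16 (mod 943)
11^256 ≡ 16^2 = 256 ≡ 256 (mod 943)
11^512 ≡ 256^2 = 65536 ≡ 469 (mod 943)
942 = 512 + 256 + 128 + 32 + 8 + 4 + 2 in binary powers of 2.
So 11^942 ≡ 469 · 256 · 16 · 715 · 836 · 496 · 121 ≡ 453 (mod 943).
Since 453 ≠ 1, base 11 is a Fermat witness: 943 is composite.

453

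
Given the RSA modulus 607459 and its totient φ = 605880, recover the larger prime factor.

919

φ(n) = (p−1)(q−1) = n − (p+q) + 1, so p + q = 607459 − 605880 + 1 = 1580.
p and q are the roots of t² − 1580t + 607459 = 0.
Discriminant: 1580² − 4·607459 = 2496400 − 2429836 = 66564; √66564 = 258.
q = (1580 − 258)/2 = 661, p = (1580 + 258)/2 = 919.
Check: 661 · 919 = 607459.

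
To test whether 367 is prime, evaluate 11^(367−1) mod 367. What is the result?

11^1 ≡ 11 (mod 367)
11^2 ≡ 11^2 = 121 ≡ 121 (mod 367)
11^4 ≡ 121^2 = 14641 ≡ 328 (mod 367)
11^8 ≡ 328^2 = 107584 ≡ 53 (mod 367)
11^16 ≡ 53^2 = 2809 ≡ 240 (mod 367)
11^32 ≡ 240^2 = 57600 ≡ 348 (mod 367)
11^64 ≡ 348^2 = 121104 ≡ 361 (mod 367)
11^128 ≡ 361^2 = 130321 ≡ 36 (mod 367)
11^256 ≡ 36^2 = 1296 ≡ 195 (mod 367)
366 = 256 + 64 + 32 + 8 + 4 + 2 in binary powers of 2.
So 11^366 ≡ 195 · 361 · 348 · 53 · 328 · 121 ≡ 1 (mod 367).
Since the result is 1, base 11 gives no evidence that 367 is composite.

1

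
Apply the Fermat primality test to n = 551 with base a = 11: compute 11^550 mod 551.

11^1 ≡ 11 (mod 551)
11^2 ≡ 11^2 = 121 ≡ 121 (mod 551)
11^4 ≡ 121^2 = 14641 ≡ 315 (mod 551)
11^8 ≡ 315^2 = 99225 ≡ 45 (mod 551)
11^16 ≡ 45^2 = 2025 ≡ 372 (mod 551)
11^32 ≡ 372^2 = 138384 ≡ 83 (mod 551)
11^64 ≡ 83^2 = 6889 ≡ 277 (mod 551)
11^128 ≡ 277^2 = 76729 ≡ 140 (mod 551)
11^256 ≡ 140^2 = 19600 ≡ 315 (mod 551)
11^512 ≡ 315^2 = 99225 ≡ 45 (mod 551)
550 = 512 + 32 + 4 + 2 in binary powers of 2.
So 11^550 ≡ 45 · 83 · 315 · 121 ≡ 410 (mod 551).
Since 410 ≠ 1, base 11 is a Fermat witness: 551 is composite.

410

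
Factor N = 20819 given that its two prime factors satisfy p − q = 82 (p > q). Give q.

109

Since p = q + 82, we have 20819 = q(q + 82), so q² + 82q − 20819 = 0.
Discriminant: 82² + 4·20819 = 6724 + 83276 = 90000; √90000 = 300.
q = (−82 + 300)/2 = 109, and p = q + 82 = 191.
Check: 109 · 191 = 20819.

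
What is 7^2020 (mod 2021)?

294

7^1 ≡ 7 (mod 2021)
7^2 ≡ 7^2 = 49 ≡ 49 (mod 2021)
7^4 ≡ 49^2 = 2401 ≡ 380 (mod 2021)
7^8 ≡ 380^2 = 144400 ≡ 909 (mod 2021)
7^16 ≡ 909^2 = 826281 ≡ 1713 (mod 2021)
7^32 ≡ 1713^2 = 2934369 ≡ 1898 (mod 2021)
7^64 ≡ 1898^2 = 3602404 ≡ 982 (mod 2021)
7^128 ≡ 982^2 = 964324 ≡ 307 (mod 2021)
7^256 ≡ 307^2 = 94249 ≡ 1283 (mod 2021)
7^512 ≡ 1283^2 = 1646089 ≡ 995 (mod 2021)
7^1024 ≡ 995^2 = 990025 ≡ 1756 (mod 2021)
2020 = 1024 + 512 + 256 + 128 + 64 + 32 + 4 in binary powers of 2.
So 7^2020 ≡ 1756 · 995 · 1283 · 307 · 982 · 1898 · 380 ≡ 294 (mod 2021).
Since 294 ≠ 1, base 7 is a Fermat witness: 2021 is composite.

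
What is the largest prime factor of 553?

79

553 = 7 · 79
79 is prime.
So 553 = 7 · 79; the largest prime factor is 79.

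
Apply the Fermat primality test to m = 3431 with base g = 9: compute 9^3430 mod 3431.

2327

9^1 ≡ 9 (mod 3431)
9^2 ≡ 9^2 = 81 ≡ 81 (mod 3431)
9^4 ≡ 81^2 = 6561 ≡ 3130 (mod 3431)
9^8 ≡ 3130^2 = 9796900 ≡ 1395 (mod 3431)
9^16 ≡ 1395^2 = 1946025 ≡ 648 (mod 3431)
9^32 ≡ 648^2 = 419904 ≡ 1322 (mod 3431)
9^64 ≡ 1322^2 = 1747684 ≡ 1305 (mod 3431)
9^128 ≡ 1305^2 = 1703025 ≡ 1249 (mod 3431)
9^256 ≡ 1249^2 = 1560001 ≡ 2327 (mod 3431)
9^512 ≡ 2327^2 = 5414929 ≡ 811 (mod 3431)
9^1024 ≡ 811^2 = 657721 ≡ 2400 (mod 3431)
9^2048 ≡ 2400^2 = 5760000 ≡ 2782 (mod 3431)
3430 = 2048 + 1024 + 256 + 64 + 32 + 4 + 2 in binary powers of 2.
So 9^3430 ≡ 2782 · 2400 · 2327 · 1305 · 1322 · 3130 · 81 ≡ 2327 (mod 3431).
Since 2327 ≠ 1, base 9 is a Fermat witness: 3431 is composite.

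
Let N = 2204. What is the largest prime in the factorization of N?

29

2204 = 2 · 1102
1102 = 2 · 551
551 = 19 · 29
29 is prime.
So 2204 = 2^2 · 19 · 29; the largest prime factor is 29.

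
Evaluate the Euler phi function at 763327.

Factor: 763327 = 47 · 109 · 149.
φ(763327) = (47−1) · (109−1) · (149−1) = 46 · 108 · 148 = 735264.

735264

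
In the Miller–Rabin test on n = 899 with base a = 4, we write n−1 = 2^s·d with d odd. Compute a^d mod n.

899 − 1 = 898 = 2^1 · 449, so d = 449.
4^1 ≡ 4 (mod 899)
4^2 ≡ 4^2 = 16 ≡ 16 (mod 899)
4^4 ≡ 16^2 = 256 ≡ 256 (mod 899)
4^8 ≡ 256^2 = 65536 ≡ 808 (mod 899)
4^16 ≡ 808^2 = 652864 ≡ 190 (mod 899)
4^32 ≡ 190^2 = 36100 ≡ 140 (mod 899)
4^64 ≡ 140^2 = 19600 ≡ 721 (mod 899)
4^128 ≡ 721^2 = 519841 ≡ 219 (mod 899)
4^256 ≡ 219^2 = 47961 ≡ 314 (mod 899)
449 = 256 + 128 + 64 + 1 in binary powers of 2.
So 4^449 ≡ 314 · 219 · 721 · 4 ≡ 845 (mod 899).
Squaring chain: 845; never reaches −1, so base 4 is a Miller–Rabin witness that 899 is composite.

845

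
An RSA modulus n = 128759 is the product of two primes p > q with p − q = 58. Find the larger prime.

389

Since p = q + 58, we have 128759 = q(q + 58), so q² + 58q − 128759 = 0.
Discriminant: 58² + 4·128759 = 3364 + 515036 = 518400; √518400 = 720.
q = (−58 + 720)/2 = 331, and p = q + 58 = 389.
Check: 331 · 389 = 128759.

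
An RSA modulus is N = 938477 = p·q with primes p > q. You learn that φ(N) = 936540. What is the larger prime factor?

φ(n) = (p−1)(q−1) = n − (p+q) + 1, so p + q = 938477 − 936540 + 1 = 1938.
p and q are the roots of t² − 1938t + 938477 = 0.
Discriminant: 1938² − 4·938477 = 3755844 − 3753908 = 1936; √1936 = 44.
q = (1938 − 44)/2 = 947, p = (1938 + 44)/2 = 991.
Check: 947 · 991 = 938477.

991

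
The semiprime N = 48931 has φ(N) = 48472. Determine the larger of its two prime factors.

293

φ(n) = (p−1)(q−1) = n − (p+q) + 1, so p + q = 48931 − 48472 + 1 = 460.
p and q are the roots of t² − 460t + 48931 = 0.
Discriminant: 460² − 4·48931 = 211600 − 195724 = 15876; √15876 = 126.
q = (460 − 126)/2 = 167, p = (460 + 126)/2 = 293.
Check: 167 · 293 = 48931.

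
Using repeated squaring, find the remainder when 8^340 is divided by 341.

8^1 ≡ 8 (mod 341)
8^2 ≡ 8^2 = 64 ≡ 64 (mod 341)
8^4 ≡ 64^2 = 4096 ≡ 4 (mod 341)
8^8 ≡ 4^2 = 16 ≡ 16 (mod 341)
8^16 ≡ 16^2 = 256 ≡ 256 (mod 341)
8^32 ≡ 256^2 = 65536 ≡ 64 (mod 341)
8^64 ≡ 64^2 = 4096 ≡ 4 (mod 341)
8^128 ≡ 4^2 = 16 ≡ 16 (mod 341)
8^256 ≡ 16^2 = 256 ≡ 256 (mod 341)
340 = 256 + 64 + 16 + 4 in binary powers of 2.
So 8^340 ≡ 256 · 4 · 256 · 4 ≡ 1 (mod 341).
Since the result is 1, base 8 gives no evidence that 341 is composite.

1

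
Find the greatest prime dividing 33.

33 = 3 · 11
11 is prime.
So 33 = 3 · 11; the largest prime factor is 11.

11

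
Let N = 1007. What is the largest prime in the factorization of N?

1007 = 19 · 53
53 is prime.
So 1007 = 19 · 53; the largest prime factor is 53.

53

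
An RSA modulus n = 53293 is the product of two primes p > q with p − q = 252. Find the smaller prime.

Since p = q + 252, we have 53293 = q(q + 252), so q² + 252q − 53293 = 0.
Discriminant: 252² + 4·53293 = 63504 + 213172 = 276676; √276676 = 526.
q = (−252 + 526)/2 = 137, and p = q + 252 = 389.
Check: 137 · 389 = 53293.

137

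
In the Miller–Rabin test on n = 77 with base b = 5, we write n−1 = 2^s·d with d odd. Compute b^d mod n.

77 − 1 = 76 = 2^2 · 19, so d = 19.
5^1 ≡ 5 (mod 77)
5^2 ≡ 5^2 = 25 ≡ 25 (mod 77)
5^4 ≡ 25^2 = 625 ≡ 9 (mod 77)
5^8 ≡ 9^2 = 81 ≡ 4 (mod 77)
5^16 ≡ 4^2 = 16 ≡ 16 (mod 77)
19 = 16 + 2 + 1 in binary powers of 2.
So 5^19 ≡ 16 · 25 · 5 ≡ 75 (mod 77).
Squaring chain: 75 → 4; never reaches −1, so base 5 is a Miller–Rabin witness that 77 is composite.

75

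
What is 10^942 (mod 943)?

10^1 ≡ 10 (mod 943)
10^2 ≡ 10^2 = 100 ≡ 100 (mod 943)
10^4 ≡ 100^2 = 10000 ≡ 570 (mod 943)
10^8 ≡ 570^2 = 324900 ≡ 508 (mod 943)
10^16 ≡ 508^2 = 258064 ≡ 625 (mod 943)
10^32 ≡ 625^2 = 390625 ≡ 223 (mod 943)
10^64 ≡ 223^2 = 49729 ≡ 693 (mod 943)
10^128 ≡ 693^2 = 480249 ≡ 262 (mod 943)
10^256 ≡ 262^2 = 68644 ≡ 748 (mod 943)
10^512 ≡ 748^2 = 559504 ≡ 305 (mod 943)
942 = 512 + 256 + 128 + 32 + 8 + 4 + 2 in binary powers of 2.
So 10^942 ≡ 305 · 748 · 262 · 223 · 508 · 570 · 100 ≡ 469 (mod 943).
Since 469 ≠ 1, base 10 is a Fermat witness: 943 is composite.

469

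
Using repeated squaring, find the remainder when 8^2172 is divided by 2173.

346

8^1 ≡ 8 (mod 2173)
8^2 ≡ 8^2 = 64 ≡ 64 (mod 2173)
8^4 ≡ 64^2 = 4096 ≡ 1923 (mod 2173)
8^8 ≡ 1923^2 = 3697929 ≡ 1656 (mod 2173)
8^16 ≡ 1656^2 = 2742336 ≡ 10 (mod 2173)
8^32 ≡ 10^2 = 100 ≡ 100 (mod 2173)
8^64 ≡ 100^2 = 10000 ≡ 1308 (mod 2173)
8^128 ≡ 1308^2 = 1710864 ≡ 713 (mod 2173)
8^256 ≡ 713^2 = 508369 ≡ 2060 (mod 2173)
8^512 ≡ 2060^2 = 4243600 ≡ 1904 (mod 2173)
8^1024 ≡ 1904^2 = 3625216 ≡ 652 (mod 2173)
8^2048 ≡ 652^2 = 425104 ≡ 1369 (mod 2173)
2172 = 2048 + 64 + 32 + 16 + 8 + 4 in binary powers of 2.
So 8^2172 ≡ 1369 · 1308 · 100 · 10 · 1656 · 1923 ≡ 346 (mod 2173).
Since 346 ≠ 1, base 8 is a Fermat witness: 2173 is composite.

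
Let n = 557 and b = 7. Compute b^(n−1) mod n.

1

7^1 ≡ 7 (mod 557)
7^2 ≡ 7^2 = 49 ≡ 49 (mod 557)
7^4 ≡ 49^2 = 2401 ≡ 173 (mod 557)
7^8 ≡ 173^2 = 29929 ≡ 408 (mod 557)
7^16 ≡ 408^2 = 166464 ≡ 478 (mod 557)
7^32 ≡ 478^2 = 228484 ≡ 114 (mod 557)
7^64 ≡ 114^2 = 12996 ≡ 185 (mod 557)
7^128 ≡ 185^2 = 34225 ≡ 248 (mod 557)
7^256 ≡ 248^2 = 61504 ≡ 234 (mod 557)
7^512 ≡ 234^2 = 54756 ≡ 170 (mod 557)
556 = 512 + 32 + 8 + 4 in binary powers of 2.
So 7^556 ≡ 170 · 114 · 408 · 173 ≡ 1 (mod 557).
Since the result is 1, base 7 gives no evidence that 557 is composite.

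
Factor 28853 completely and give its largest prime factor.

28853 = 11 · 2623
2623 = 43 · 61
61 is prime.
So 28853 = 11 · 43 · 61; the largest prime factor is 61.

61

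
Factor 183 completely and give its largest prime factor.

61

183 = 3 · 61
61 is prime.
So 183 = 3 · 61; the largest prime factor is 61.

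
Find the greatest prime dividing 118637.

89

118637 = 31 · 3827
3827 = 43 · 89
89 is prime.
So 118637 = 31 · 43 · 89; the largest prime factor is 89.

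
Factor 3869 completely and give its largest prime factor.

73

3869 = 53 · 73
73 is prime.
So 3869 = 53 · 73; the largest prime factor is 73.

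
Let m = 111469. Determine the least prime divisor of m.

17

111469 is odd.
Digit sum 22, not divisible by 3.
Ends in 9: not divisible by 5.
7: 111469 = 7·15924 + 1
11: 111469 = 11·10133 + 6
13: 111469 = 13·8574 + 7
17: 111469 = 17·6557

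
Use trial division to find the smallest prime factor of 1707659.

43

1707659 is odd.
Digit sum 35, not divisible by 3.
Ends in 9: not divisible by 5.
7: 1707659 = 7·243951 + 2
11: 1707659 = 11·155241 + 8
13: 1707659 = 13·131358 + 5
17: 1707659 = 17·100450 + 9
19: 1707659 = 19·89876 + 15
23: 1707659 = 23·74246 + 1
29: 1707659 = 29·58884 + 23
31: 1707659 = 31·55085 + 24
37: 1707659 = 37·46152 + 35
41: 1707659 = 41·41650 + 9
43: 1707659 = 43·39713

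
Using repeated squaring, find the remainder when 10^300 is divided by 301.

10^1 ≡ 10 (mod 301)
10^2 ≡ 10^2 = 100 ≡ 100 (mod 301)
10^4 ≡ 100^2 = 10000 ≡ 67 (mod 301)
10^8 ≡ 67^2 = 4489 ≡ 275 (mod 301)
10^16 ≡ 275^2 = 75625 ≡ 74 (mod 301)
10^32 ≡ 74^2 = 5476 ≡ 58 (mod 301)
10^64 ≡ 58^2 = 3364 ≡ 53 (mod 301)
10^128 ≡ 53^2 = 2809 ≡ 100 (mod 301)
10^256 ≡ 100^2 = 10000 ≡ 67 (mod 301)
300 = 256 + 32 + 8 + 4 in binary powers of 2.
So 10^300 ≡ 67 · 58 · 275 · 67 ≡ 78 (mod 301).
Since 78 ≠ 1, base 10 is a Fermat witness: 301 is composite.

78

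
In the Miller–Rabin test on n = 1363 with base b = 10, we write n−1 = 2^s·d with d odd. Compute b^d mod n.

1363 − 1 = 1362 = 2^1 · 681, so d = 681.
10^1 ≡ 10 (mod 1363)
10^2 ≡ 10^2 = 100 ≡ 100 (mod 1363)
10^4 ≡ 100^2 = 10000 ≡ 459 (mod 1363)
10^8 ≡ 459^2 = 210681 ≡ 779 (mod 1363)
10^16 ≡ 779^2 = 606841 ≡ 306 (mod 1363)
10^32 ≡ 306^2 = 93636 ≡ 952 (mod 1363)
10^64 ≡ 952^2 = 906304 ≡ 1272 (mod 1363)
10^128 ≡ 1272^2 = 1617984 ≡ 103 (mod 1363)
10^256 ≡ 103^2 = 10609 ≡ 1068 (mod 1363)
10^512 ≡ 1068^2 = 1140624 ≡ 1156 (mod 1363)
681 = 512 + 128 + 32 + 8 + 1 in binary powers of 2.
So 10^681 ≡ 1156 · 103 · 952 · 779 · 10 ≡ 1265 (mod 1363).
Squaring chain: 1265; never reaches −1, so base 10 is a Miller–Rabin witness that 1363 is composite.

1265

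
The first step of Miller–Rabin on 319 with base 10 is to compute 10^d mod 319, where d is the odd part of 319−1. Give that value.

21

319 − 1 = 318 = 2^1 · 159, so d = 159.
10^1 ≡ 10 (mod 319)
10^2 ≡ 10^2 = 100 ≡ 100 (mod 319)
10^4 ≡ 100^2 = 10000 ≡ 111 (mod 319)
10^8 ≡ 111^2 = 12321 ≡ 199 (mod 319)
10^16 ≡ 199^2 = 39601 ≡ 45 (mod 319)
10^32 ≡ 45^2 = 2025 ≡ 111 (mod 319)
10^64 ≡ 111^2 = 12321 ≡ 199 (mod 319)
10^128 ≡ 199^2 = 39601 ≡ 45 (mod 319)
159 = 128 + 16 + 8 + 4 + 2 + 1 in binary powers of 2.
So 10^159 ≡ 45 · 45 · 199 · 111 · 100 · 10 ≡ 21 (mod 319).
Squaring chain: 21; never reaches −1, so base 10 is a Miller–Rabin witness that 319 is composite.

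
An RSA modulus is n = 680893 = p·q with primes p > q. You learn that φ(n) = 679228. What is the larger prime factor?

947

φ(n) = (p−1)(q−1) = n − (p+q) + 1, so p + q = 680893 − 679228 + 1 = 1666.
p and q are the roots of t² − 1666t + 680893 = 0.
Discriminant: 1666² − 4·680893 = 2775556 − 2723572 = 51984; √51984 = 228.
q = (1666 − 228)/2 = 719, p = (1666 + 228)/2 = 947.
Check: 719 · 947 = 680893.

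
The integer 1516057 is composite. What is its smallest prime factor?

41

1516057 is odd.
Digit sum 25, not divisible by 3.
Ends in 7: not divisible by 5.
7: 1516057 = 7·216579 + 4
11: 1516057 = 11·137823 + 4
13: 1516057 = 13·116619 + 10
17: 1516057 = 17·89179 + 14
19: 1516057 = 19·79792 + 9
23: 1516057 = 23·65915 + 12
29: 1516057 = 29·52277 + 24
31: 1516057 = 31·48905 + 2
37: 1516057 = 37·40974 + 19
41: 1516057 = 41·36977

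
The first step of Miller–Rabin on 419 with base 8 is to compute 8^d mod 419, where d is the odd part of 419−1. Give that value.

418

419 − 1 = 418 = 2^1 · 209, so d = 209.
8^1 ≡ 8 (mod 419)
8^2 ≡ 8^2 = 64 ≡ 64 (mod 419)
8^4 ≡ 64^2 = 4096 ≡ 325 (mod 419)
8^8 ≡ 325^2 = 105625 ≡ 37 (mod 419)
8^16 ≡ 37^2 = 1369 ≡ 112 (mod 419)
8^32 ≡ 112^2 = 12544 ≡ 393 (mod 419)
8^64 ≡ 393^2 = 154449 ≡ 257 (mod 419)
8^128 ≡ 257^2 = 66049 ≡ 266 (mod 419)
209 = 128 + 64 + 16 + 1 in binary powers of 2.
So 8^209 ≡ 266 · 257 · 112 · 8 ≡ 418 (mod 419).
Since 8^d ≡ 418 (mod 419), base 8 does not prove 419 composite.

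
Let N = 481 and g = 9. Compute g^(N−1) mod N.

248

9^1 ≡ 9 (mod 481)
9^2 ≡ 9^2 = 81 ≡ 81 (mod 481)
9^4 ≡ 81^2 = 6561 ≡ 308 (mod 481)
9^8 ≡ 308^2 = 94864 ≡ 107 (mod 481)
9^16 ≡ 107^2 = 11449 ≡ 386 (mod 481)
9^32 ≡ 386^2 = 148996 ≡ 367 (mod 481)
9^64 ≡ 367^2 = 134689 ≡ 9 (mod 481)
9^128 ≡ 9^2 = 81 ≡ 81 (mod 481)
9^256 ≡ 81^2 = 6561 ≡ 308 (mod 481)
480 = 256 + 128 + 64 + 32 in binary powers of 2.
So 9^480 ≡ 308 · 81 · 9 · 367 ≡ 248 (mod 481).
Since 248 ≠ 1, base 9 is a Fermat witness: 481 is composite.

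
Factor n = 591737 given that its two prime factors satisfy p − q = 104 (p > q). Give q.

719

Since p = q + 104, we have 591737 = q(q + 104), so q² + 104q − 591737 = 0.
Discriminant: 104² + 4·591737 = 10816 + 2366948 = 2377764; √2377764 = 1542.
q = (−104 + 1542)/2 = 719, and p = q + 104 = 823.
Check: 719 · 823 = 591737.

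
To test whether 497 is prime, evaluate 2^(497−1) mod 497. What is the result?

135

2^1 ≡ 2 (mod 497)
2^2 ≡ 2^2 = 4 ≡ 4 (mod 497)
2^4 ≡ 4^2 = 16 ≡ 16 (mod 497)
2^8 ≡ 16^2 = 256 ≡ 256 (mod 497)
2^16 ≡ 256^2 = 65536 ≡ 429 (mod 497)
2^32 ≡ 429^2 = 184041 ≡ 151 (mod 497)
2^64 ≡ 151^2 = 22801 ≡ 436 (mod 497)
2^128 ≡ 436^2 = 190096 ≡ 242 (mod 497)
2^256 ≡ 242^2 = 58564 ≡ 415 (mod 497)
496 = 256 + 128 + 64 + 32 + 16 in binary powers of 2.
So 2^496 ≡ 415 · 242 · 436 · 151 · 429 ≡ 135 (mod 497).
Since 135 ≠ 1, base 2 is a Fermat witness: 497 is composite.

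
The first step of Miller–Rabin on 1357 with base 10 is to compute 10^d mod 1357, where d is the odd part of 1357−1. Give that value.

319

1357 − 1 = 1356 = 2^2 · 339, so d = 339.
10^1 ≡ 10 (mod 1357)
10^2 ≡ 10^2 = 100 ≡ 100 (mod 1357)
10^4 ≡ 100^2 = 10000 ≡ 501 (mod 1357)
10^8 ≡ 501^2 = 251001 ≡ 1313 (mod 1357)
10^16 ≡ 1313^2 = 1723969 ≡ 579 (mod 1357)
10^32 ≡ 579^2 = 335241 ≡ 62 (mod 1357)
10^64 ≡ 62^2 = 3844 ≡ 1130 (mod 1357)
10^128 ≡ 1130^2 = 1276900 ≡ 1320 (mod 1357)
10^256 ≡ 1320^2 = 1742400 ≡ 12 (mod 1357)
339 = 256 + 64 + 16 + 2 + 1 in binary powers of 2.
So 10^339 ≡ 12 · 1130 · 579 · 100 · 10 ≡ 319 (mod 1357).
Squaring chain: 319 → 1343; never reaches −1, so base 10 is a Miller–Rabin witness that 1357 is composite.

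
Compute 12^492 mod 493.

378

12^1 ≡ 12 (mod 493)
12^2 ≡ 12^2 = 144 ≡ 144 (mod 493)
12^4 ≡ 144^2 = 20736 ≡ 30 (mod 493)
12^8 ≡ 30^2 = 900 ≡ 407 (mod 493)
12^16 ≡ 407^2 = 165649 ≡ 1 (mod 493)
12^32 ≡ 1^2 = 1 ≡ 1 (mod 493)
12^64 ≡ 1^2 = 1 ≡ 1 (mod 493)
12^128 ≡ 1^2 = 1 ≡ 1 (mod 493)
12^256 ≡ 1^2 = 1 ≡ 1 (mod 493)
492 = 256 + 128 + 64 + 32 + 8 + 4 in binary powers of 2.
So 12^492 ≡ 1 · 1 · 1 · 1 · 407 · 30 ≡ 378 (mod 493).
Since 378 ≠ 1, base 12 is a Fermat witness: 493 is composite.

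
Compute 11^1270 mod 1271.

11^1 ≡ 11 (mod 1271)
11^2 ≡ 11^2 = 121 ≡ 121 (mod 1271)
11^4 ≡ 121^2 = 14641 ≡ 660 (mod 1271)
11^8 ≡ 660^2 = 435600 ≡ 918 (mod 1271)
11^16 ≡ 918^2 = 842724 ≡ 51 (mod 1271)
11^32 ≡ 51^2 = 2601 ≡ 59 (mod 1271)
11^64 ≡ 59^2 = 3481 ≡ 939 (mod 1271)
11^128 ≡ 939^2 = 881721 ≡ 918 (mod 1271)
11^256 ≡ 918^2 = 842724 ≡ 51 (mod 1271)
11^512 ≡ 51^2 = 2601 ≡ 59 (mod 1271)
11^1024 ≡ 59^2 = 3481 ≡ 939 (mod 1271)
1270 = 1024 + 128 + 64 + 32 + 16 + 4 + 2 in binary powers of 2.
So 11^1270 ≡ 939 · 918 · 939 · 59 · 51 · 660 · 121 ≡ 811 (mod 1271).
Since 811 ≠ 1, base 11 is a Fermat witness: 1271 is composite.

811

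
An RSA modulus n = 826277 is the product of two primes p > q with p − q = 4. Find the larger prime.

Since p = q + 4, we have 826277 = q(q + 4), so q² + 4q − 826277 = 0.
Discriminant: 4² + 4·826277 = 16 + 3305108 = 3305124; √3305124 = 1818.
q = (−4 + 1818)/2 = 907, and p = q + 4 = 911.
Check: 907 · 911 = 826277.

911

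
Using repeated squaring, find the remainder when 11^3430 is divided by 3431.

11^1 ≡ 11 (mod 3431)
11^2 ≡ 11^2 = 121 ≡ 121 (mod 3431)
11^4 ≡ 121^2 = 14641 ≡ 917 (mod 3431)
11^8 ≡ 917^2 = 840889 ≡ 294 (mod 3431)
11^16 ≡ 294^2 = 86436 ≡ 661 (mod 3431)
11^32 ≡ 661^2 = 436921 ≡ 1184 (mod 3431)
11^64 ≡ 1184^2 = 1401856 ≡ 2008 (mod 3431)
11^128 ≡ 2008^2 = 4032064 ≡ 639 (mod 3431)
11^256 ≡ 639^2 = 408321 ≡ 32 (mod 3431)
11^512 ≡ 32^2 = 1024 ≡ 1024 (mod 3431)
11^1024 ≡ 1024^2 = 1048576 ≡ 2121 (mod 3431)
11^2048 ≡ 2121^2 = 4498641 ≡ 600 (mod 3431)
3430 = 2048 + 1024 + 256 + 64 + 32 + 4 + 2 in binary powers of 2.
So 11^3430 ≡ 600 · 2121 · 32 · 2008 · 1184 · 917 · 121 ≡ 1583 (mod 3431).
Since 1583 ≠ 1, base 11 is a Fermat witness: 3431 is composite.

1583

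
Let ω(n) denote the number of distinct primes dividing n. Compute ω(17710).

17710 = 2 · 8855
8855 = 5 · 1771
1771 = 7 · 253
253 = 11 · 23
17710 = 2 · 5 · 7 · 11 · 23, which has 5 distinct prime factors.

5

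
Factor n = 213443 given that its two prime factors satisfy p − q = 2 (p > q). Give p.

Since p = q + 2, we have 213443 = q(q + 2), so q² + 2q − 213443 = 0.
Discriminant: 2² + 4·213443 = 4 + 853772 = 853776; √853776 = 924.
q = (−2 + 924)/2 = 461, and p = q + 2 = 463.
Check: 461 · 463 = 213443.

463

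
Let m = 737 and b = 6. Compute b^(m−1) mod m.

6^1 ≡ 6 (mod 737)
6^2 ≡ 6^2 = 36 ≡ 36 (mod 737)
6^4 ≡ 36^2 = 1296 ≡ 559 (mod 737)
6^8 ≡ 559^2 = 312481 ≡ 730 (mod 737)
6^16 ≡ 730^2 = 532900 ≡ 49 (mod 737)
6^32 ≡ 49^2 = 2401 ≡ 190 (mod 737)
6^64 ≡ 190^2 = 36100 ≡ 724 (mod 737)
6^128 ≡ 724^2 = 524176 ≡ 169 (mod 737)
6^256 ≡ 169^2 = 28561 ≡ 555 (mod 737)
6^512 ≡ 555^2 = 308025 ≡ 696 (mod 737)
736 = 512 + 128 + 64 + 32 in binary powers of 2.
So 6^736 ≡ 696 · 169 · 724 · 190 ≡ 16 (mod 737).
Since 16 ≠ 1, base 6 is a Fermat witness: 737 is composite.

16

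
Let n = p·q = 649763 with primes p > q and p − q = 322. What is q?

661

Since p = q + 322, we have 649763 = q(q + 322), so q² + 322q − 649763 = 0.
Discriminant: 322² + 4·649763 = 103684 + 2599052 = 2702736; √2702736 = 1644.
q = (−322 + 1644)/2 = 661, and p = q + 322 = 983.
Check: 661 · 983 = 649763.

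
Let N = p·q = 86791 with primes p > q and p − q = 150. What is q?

Since p = q + 150, we have 86791 = q(q + 150), so q² + 150q − 86791 = 0.
Discriminant: 150² + 4·86791 = 22500 + 347164 = 369664; √369664 = 608.
q = (−150 + 608)/2 = 229, and p = q + 150 = 379.
Check: 229 · 379 = 86791.

229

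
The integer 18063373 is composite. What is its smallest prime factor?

18063373 is odd.
Digit sum 31, not divisible by 3.
Ends in 3: not divisible by 5.
7: 18063373 = 7·2580481 + 6
11: 18063373 = 11·1642124 + 9
13: 18063373 = 13·1389490 + 3
17: 18063373 = 17·1062551 + 6
19: 18063373 = 19·950703 + 16
23: 18063373 = 23·785364 + 1
29: 18063373 = 29·622874 + 27
31: 18063373 = 31·582689 + 14
37: 18063373 = 37·488199 + 10
41: 18063373 = 41·440570 + 3
43: 18063373 = 43·420078 + 19
47: 18063373 = 47·384327 + 4
53: 18063373 = 53·340818 + 19
59: 18063373 = 59·306158 + 51
61: 18063373 = 61·296120 + 53
67: 18063373 = 67·269602 + 39
71: 18063373 = 71·254413 + 50
73: 18063373 = 73·247443 + 34
79: 18063373 = 79·228650 + 23
83: 18063373 = 83·217631

83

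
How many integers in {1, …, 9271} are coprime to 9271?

9072

Factor: 9271 = 73 · 127.
φ(9271) = (73−1) · (127−1) = 72 · 126 = 9072.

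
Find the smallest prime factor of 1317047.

43

1317047 is odd.
Digit sum 23, not divisible by 3.
Ends in 7: not divisible by 5.
7: 1317047 = 7·188149 + 4
11: 1317047 = 11·119731 + 6
13: 1317047 = 13·101311 + 4
17: 1317047 = 17·77473 + 6
19: 1317047 = 19·69318 + 5
23: 1317047 = 23·57262 + 21
29: 1317047 = 29·45415 + 12
31: 1317047 = 31·42485 + 12
37: 1317047 = 37·35595 + 32
41: 1317047 = 41·32123 + 4
43: 1317047 = 43·30629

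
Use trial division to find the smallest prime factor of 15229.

97

15229 is odd.
Digit sum 19, not divisible by 3.
Ends in 9: not divisible by 5.
7: 15229 = 7·2175 + 4
11: 15229 = 11·1384 + 5
13: 15229 = 13·1171 + 6
17: 15229 = 17·895 + 14
19: 15229 = 19·801 + 10
23: 15229 = 23·662 + 3
29: 15229 = 29·525 + 4
31: 15229 = 31·491 + 8
37: 15229 = 37·411 + 22
41: 15229 = 41·371 + 18
43: 15229 = 43·354 + 7
47: 15229 = 47·324 + 1
53: 15229 = 53·287 + 18
59: 15229 = 59·258 + 7
61: 15229 = 61·249 + 40
67: 15229 = 67·227 + 20
71: 15229 = 71·214 + 35
73: 15229 = 73·208 + 45
79: 15229 = 79·192 + 61
83: 15229 = 83·183 + 40
89: 15229 = 89·171 + 10
97: 15229 = 97·157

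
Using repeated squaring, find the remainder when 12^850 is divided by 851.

12^1 ≡ 12 (mod 851)
12^2 ≡ 12^2 = 144 ≡ 144 (mod 851)
12^4 ≡ 144^2 = 20736 ≡ 312 (mod 851)
12^8 ≡ 312^2 = 97344 ≡ 330 (mod 851)
12^16 ≡ 330^2 = 108900 ≡ 823 (mod 851)
12^32 ≡ 823^2 = 677329 ≡ 784 (mod 851)
12^64 ≡ 784^2 = 614656 ≡ 234 (mod 851)
12^128 ≡ 234^2 = 54756 ≡ 292 (mod 851)
12^256 ≡ 292^2 = 85264 ≡ 164 (mod 851)
12^512 ≡ 164^2 = 26896 ≡ 515 (mod 851)
850 = 512 + 256 + 64 + 16 + 2 in binary powers of 2.
So 12^850 ≡ 515 · 164 · 234 · 823 · 144 ≡ 164 (mod 851).
Since 164 ≠ 1, base 12 is a Fermat witness: 851 is composite.

164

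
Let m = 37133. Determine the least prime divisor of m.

71

37133 is odd.
Digit sum 17, not divisible by 3.
Ends in 3: not divisible by 5.
7: 37133 = 7·5304 + 5
11: 37133 = 11·3375 + 8
13: 37133 = 13·2856 + 5
17: 37133 = 17·2184 + 5
19: 37133 = 19·1954 + 7
23: 37133 = 23·1614 + 11
29: 37133 = 29·1280 + 13
31: 37133 = 31·1197 + 26
37: 37133 = 37·1003 + 22
41: 37133 = 41·905 + 28
43: 37133 = 43·863 + 24
47: 37133 = 47·790 + 3
53: 37133 = 53·700 + 33
59: 37133 = 59·629 + 22
61: 37133 = 61·608 + 45
67: 37133 = 67·554 + 15
71: 37133 = 71·523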